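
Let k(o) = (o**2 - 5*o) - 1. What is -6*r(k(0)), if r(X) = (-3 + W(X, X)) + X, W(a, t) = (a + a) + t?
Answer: 42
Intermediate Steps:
W(a, t) = t + 2*a (W(a, t) = 2*a + t = t + 2*a)
k(o) = -1 + o**2 - 5*o
r(X) = -3 + 4*X (r(X) = (-3 + (X + 2*X)) + X = (-3 + 3*X) + X = -3 + 4*X)
-6*r(k(0)) = -6*(-3 + 4*(-1 + 0**2 - 5*0)) = -6*(-3 + 4*(-1 + 0 + 0)) = -6*(-3 + 4*(-1)) = -6*(-3 - 4) = -6*(-7) = 42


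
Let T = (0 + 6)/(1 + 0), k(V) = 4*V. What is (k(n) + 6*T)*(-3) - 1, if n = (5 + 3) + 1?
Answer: -217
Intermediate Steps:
n = 9 (n = 8 + 1 = 9)
T = 6 (T = 6/1 = 6*1 = 6)
(k(n) + 6*T)*(-3) - 1 = (4*9 + 6*6)*(-3) - 1 = (36 + 36)*(-3) - 1 = 72*(-3) - 1 = -216 - 1 = -217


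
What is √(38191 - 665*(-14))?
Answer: √47501 ≈ 217.95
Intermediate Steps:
√(38191 - 665*(-14)) = √(38191 + 9310) = √47501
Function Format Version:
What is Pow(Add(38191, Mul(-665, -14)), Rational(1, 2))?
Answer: Pow(47501, Rational(1, 2)) ≈ 217.95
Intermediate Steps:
Pow(Add(38191, Mul(-665, -14)), Rational(1, 2)) = Pow(Add(38191, 9310), Rational(1, 2)) = Pow(47501, Rational(1, 2))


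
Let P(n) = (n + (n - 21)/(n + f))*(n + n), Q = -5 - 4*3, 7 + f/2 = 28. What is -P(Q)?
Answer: -15742/25 ≈ -629.68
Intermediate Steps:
f = 42 (f = -14 + 2*28 = -14 + 56 = 42)
Q = -17 (Q = -5 - 12 = -17)
P(n) = 2*n*(n + (-21 + n)/(42 + n)) (P(n) = (n + (n - 21)/(n + 42))*(n + n) = (n + (-21 + n)/(42 + n))*(2*n) = 2*n*(n + (-21 + n)/(42 + n)))
-P(Q) = -2*(-17)*(-21 + (-17)² + 43*(-17))/(42 - 17) = -2*(-17)*(-21 + 289 - 731)/25 = -2*(-17)*(-463)/25 = -1*15742/25 = -15742/25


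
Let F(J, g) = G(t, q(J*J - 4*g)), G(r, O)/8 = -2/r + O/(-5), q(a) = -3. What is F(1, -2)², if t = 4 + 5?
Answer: 18496/2025 ≈ 9.1338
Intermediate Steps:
t = 9
G(r, O) = -16/r - 8*O/5 (G(r, O) = 8*(-2/r + O/(-5)) = 8*(-2/r + O*(-⅕)) = 8*(-2/r - O/5) = -16/r - 8*O/5)
F(J, g) = 136/45 (F(J, g) = -16/9 - 8/5*(-3) = -16*⅑ + 24/5 = -16/9 + 24/5 = 136/45)
F(1, -2)² = (136/45)² = 18496/2025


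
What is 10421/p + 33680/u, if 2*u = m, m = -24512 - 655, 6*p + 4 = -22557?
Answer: -3093300802/567792687 ≈ -5.4479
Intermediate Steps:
p = -22561/6 (p = -2/3 + (1/6)*(-22557) = -2/3 - 7519/2 = -22561/6 ≈ -3760.2)
m = -25167
u = -25167/2 (u = (1/2)*(-25167) = -25167/2 ≈ -12584.)
10421/p + 33680/u = 10421/(-22561/6) + 33680/(-25167/2) = 10421*(-6/22561) + 33680*(-2/25167) = -62526/22561 - 67360/25167 = -3093300802/567792687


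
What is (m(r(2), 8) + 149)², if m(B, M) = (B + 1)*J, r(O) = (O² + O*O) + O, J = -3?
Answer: 13456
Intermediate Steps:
r(O) = O + 2*O² (r(O) = (O² + O²) + O = 2*O² + O = O + 2*O²)
m(B, M) = -3 - 3*B (m(B, M) = (B + 1)*(-3) = (1 + B)*(-3) = -3 - 3*B)
(m(r(2), 8) + 149)² = ((-3 - 6*(1 + 2*2)) + 149)² = ((-3 - 6*(1 + 4)) + 149)² = ((-3 - 6*5) + 149)² = ((-3 - 3*10) + 149)² = ((-3 - 30) + 149)² = (-33 + 149)² = 116² = 13456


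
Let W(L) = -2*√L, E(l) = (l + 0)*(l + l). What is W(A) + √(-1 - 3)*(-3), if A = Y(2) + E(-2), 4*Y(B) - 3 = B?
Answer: -√37 - 6*I ≈ -6.0828 - 6.0*I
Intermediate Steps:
E(l) = 2*l² (E(l) = l*(2*l) = 2*l²)
Y(B) = ¾ + B/4
A = 37/4 (A = (¾ + (¼)*2) + 2*(-2)² = (¾ + ½) + 2*4 = 5/4 + 8 = 37/4 ≈ 9.2500)
W(A) + √(-1 - 3)*(-3) = -√37 + √(-1 - 3)*(-3) = -√37 + √(-4)*(-3) = -√37 + (2*I)*(-3) = -√37 - 6*I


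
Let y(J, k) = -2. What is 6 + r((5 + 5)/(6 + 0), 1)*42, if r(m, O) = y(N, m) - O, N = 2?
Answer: -120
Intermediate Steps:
r(m, O) = -2 - O
6 + r((5 + 5)/(6 + 0), 1)*42 = 6 + (-2 - 1*1)*42 = 6 + (-2 - 1)*42 = 6 - 3*42 = 6 - 126 = -120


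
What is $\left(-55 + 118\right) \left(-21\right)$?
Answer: $-1323$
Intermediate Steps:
$\left(-55 + 118\right) \left(-21\right) = 63 \left(-21\right) = -1323$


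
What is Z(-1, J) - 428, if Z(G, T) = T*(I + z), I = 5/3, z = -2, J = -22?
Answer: -1262/3 ≈ -420.67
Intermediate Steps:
I = 5/3 (I = 5*(⅓) = 5/3 ≈ 1.6667)
Z(G, T) = -T/3 (Z(G, T) = T*(5/3 - 2) = T*(-⅓) = -T/3)
Z(-1, J) - 428 = -⅓*(-22) - 428 = 22/3 - 428 = -1262/3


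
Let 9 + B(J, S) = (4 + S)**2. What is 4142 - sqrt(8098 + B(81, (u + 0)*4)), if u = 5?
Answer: 4142 - sqrt(8665) ≈ 4048.9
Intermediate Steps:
B(J, S) = -9 + (4 + S)**2
4142 - sqrt(8098 + B(81, (u + 0)*4)) = 4142 - sqrt(8098 + (-9 + (4 + (5 + 0)*4)**2)) = 4142 - sqrt(8098 + (-9 + (4 + 5*4)**2)) = 4142 - sqrt(8098 + (-9 + (4 + 20)**2)) = 4142 - sqrt(8098 + (-9 + 24**2)) = 4142 - sqrt(8098 + (-9 + 576)) = 4142 - sqrt(8098 + 567) = 4142 - sqrt(8665)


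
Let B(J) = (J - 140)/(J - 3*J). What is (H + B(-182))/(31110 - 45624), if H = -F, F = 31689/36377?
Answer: 1660585/13727370228 ≈ 0.00012097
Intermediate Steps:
B(J) = -(-140 + J)/(2*J) (B(J) = (-140 + J)/((-2*J)) = (-140 + J)*(-1/(2*J)) = -(-140 + J)/(2*J))
F = 31689/36377 (F = 31689*(1/36377) = 31689/36377 ≈ 0.87113)
H = -31689/36377 (H = -1*31689/36377 = -31689/36377 ≈ -0.87113)
(H + B(-182))/(31110 - 45624) = (-31689/36377 + (½)*(140 - 1*(-182))/(-182))/(31110 - 45624) = (-31689/36377 + (½)*(-1/182)*(140 + 182))/(-14514) = (-31689/36377 + (½)*(-1/182)*322)*(-1/14514) = (-31689/36377 - 23/26)*(-1/14514) = -1660585/945802*(-1/14514) = 1660585/13727370228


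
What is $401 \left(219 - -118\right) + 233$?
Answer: $135370$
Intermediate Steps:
$401 \left(219 - -118\right) + 233 = 401 \left(219 + 118\right) + 233 = 401 \cdot 337 + 233 = 135137 + 233 = 135370$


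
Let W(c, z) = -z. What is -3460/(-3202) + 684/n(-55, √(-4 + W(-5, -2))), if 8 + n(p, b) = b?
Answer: 2*(-540622*I + 865*√2)/(1601*(√2 + 8*I)) ≈ -81.828 - 14.656*I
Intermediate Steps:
n(p, b) = -8 + b
-3460/(-3202) + 684/n(-55, √(-4 + W(-5, -2))) = -3460/(-3202) + 684/(-8 + √(-4 - 1*(-2))) = -3460*(-1/3202) + 684/(-8 + √(-4 + 2)) = 1730/1601 + 684/(-8 + √(-2)) = 1730/1601 + 684/(-8 + I*√2)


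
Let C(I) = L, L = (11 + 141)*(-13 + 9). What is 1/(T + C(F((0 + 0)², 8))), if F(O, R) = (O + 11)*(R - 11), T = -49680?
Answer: -1/50288 ≈ -1.9885e-5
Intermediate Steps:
F(O, R) = (-11 + R)*(11 + O) (F(O, R) = (11 + O)*(-11 + R) = (-11 + R)*(11 + O))
L = -608 (L = 152*(-4) = -608)
C(I) = -608
1/(T + C(F((0 + 0)², 8))) = 1/(-49680 - 608) = 1/(-50288) = -1/50288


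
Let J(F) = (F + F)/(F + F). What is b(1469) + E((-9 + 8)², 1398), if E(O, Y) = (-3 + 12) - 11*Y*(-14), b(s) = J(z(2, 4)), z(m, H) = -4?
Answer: 215302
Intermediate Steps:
J(F) = 1 (J(F) = (2*F)/((2*F)) = (2*F)*(1/(2*F)) = 1)
b(s) = 1
E(O, Y) = 9 + 154*Y
b(1469) + E((-9 + 8)², 1398) = 1 + (9 + 154*1398) = 1 + (9 + 215292) = 1 + 215301 = 215302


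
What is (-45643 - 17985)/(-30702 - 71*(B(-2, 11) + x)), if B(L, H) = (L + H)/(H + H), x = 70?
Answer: 1399816/785423 ≈ 1.7822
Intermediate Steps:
B(L, H) = (H + L)/(2*H) (B(L, H) = (H + L)/((2*H)) = (H + L)*(1/(2*H)) = (H + L)/(2*H))
(-45643 - 17985)/(-30702 - 71*(B(-2, 11) + x)) = (-45643 - 17985)/(-30702 - 71*((½)*(11 - 2)/11 + 70)) = -63628/(-30702 - 71*((½)*(1/11)*9 + 70)) = -63628/(-30702 - 71*(9/22 + 70)) = -63628/(-30702 - 71*1549/22) = -63628/(-30702 - 109979/22) = -63628/(-785423/22) = -63628*(-22/785423) = 1399816/785423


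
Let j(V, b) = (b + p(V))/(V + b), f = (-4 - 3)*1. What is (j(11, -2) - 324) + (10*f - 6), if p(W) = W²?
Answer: -3481/9 ≈ -386.78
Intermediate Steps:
f = -7 (f = -7*1 = -7)
j(V, b) = (b + V²)/(V + b)
(j(11, -2) - 324) + (10*f - 6) = ((-2 + 11²)/(11 - 2) - 324) + (10*(-7) - 6) = ((-2 + 121)/9 - 324) + (-70 - 6) = ((⅑)*119 - 324) - 76 = (119/9 - 324) - 76 = -2797/9 - 76 = -3481/9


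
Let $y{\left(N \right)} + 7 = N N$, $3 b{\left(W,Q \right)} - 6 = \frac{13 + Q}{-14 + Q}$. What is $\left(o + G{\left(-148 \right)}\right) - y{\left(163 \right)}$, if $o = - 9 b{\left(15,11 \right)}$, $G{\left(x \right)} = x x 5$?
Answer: $82964$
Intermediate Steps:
$b{\left(W,Q \right)} = 2 + \frac{13 + Q}{3 \left(-14 + Q\right)}$ ($b{\left(W,Q \right)} = 2 + \frac{\left(13 + Q\right) \frac{1}{-14 + Q}}{3} = 2 + \frac{\frac{1}{-14 + Q} \left(13 + Q\right)}{3} = 2 + \frac{13 + Q}{3 \left(-14 + Q\right)}$)
$G{\left(x \right)} = 5 x^{2}$ ($G{\left(x \right)} = x^{2} \cdot 5 = 5 x^{2}$)
$o = 6$ ($o = - 9 \frac{-71 + 7 \cdot 11}{3 \left(-14 + 11\right)} = - 9 \frac{-71 + 77}{3 \left(-3\right)} = - 9 \cdot \frac{1}{3} \left(- \frac{1}{3}\right) 6 = \left(-9\right) \left(- \frac{2}{3}\right) = 6$)
$y{\left(N \right)} = -7 + N^{2}$ ($y{\left(N \right)} = -7 + N N = -7 + N^{2}$)
$\left(o + G{\left(-148 \right)}\right) - y{\left(163 \right)} = \left(6 + 5 \left(-148\right)^{2}\right) - \left(-7 + 163^{2}\right) = \left(6 + 5 \cdot 21904\right) - \left(-7 + 26569\right) = \left(6 + 109520\right) - 26562 = 109526 - 26562 = 82964$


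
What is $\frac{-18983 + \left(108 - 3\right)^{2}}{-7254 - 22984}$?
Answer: $\frac{3979}{15119} \approx 0.26318$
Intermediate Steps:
$\frac{-18983 + \left(108 - 3\right)^{2}}{-7254 - 22984} = \frac{-18983 + 105^{2}}{-30238} = \left(-18983 + 11025\right) \left(- \frac{1}{30238}\right) = \left(-7958\right) \left(- \frac{1}{30238}\right) = \frac{3979}{15119}$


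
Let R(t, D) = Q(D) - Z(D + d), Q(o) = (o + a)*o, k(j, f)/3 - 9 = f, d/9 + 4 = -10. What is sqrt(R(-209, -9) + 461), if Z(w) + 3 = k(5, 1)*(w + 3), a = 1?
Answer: 4*sqrt(281) ≈ 67.052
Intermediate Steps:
d = -126 (d = -36 + 9*(-10) = -36 - 90 = -126)
k(j, f) = 27 + 3*f
Q(o) = o*(1 + o) (Q(o) = (o + 1)*o = (1 + o)*o = o*(1 + o))
Z(w) = 87 + 30*w (Z(w) = -3 + (27 + 3*1)*(w + 3) = -3 + (27 + 3)*(3 + w) = -3 + 30*(3 + w) = -3 + (90 + 30*w) = 87 + 30*w)
R(t, D) = 3693 - 30*D + D*(1 + D) (R(t, D) = D*(1 + D) - (87 + 30*(D - 126)) = D*(1 + D) - (87 + 30*(-126 + D)) = D*(1 + D) - (87 + (-3780 + 30*D)) = D*(1 + D) - (-3693 + 30*D) = D*(1 + D) + (3693 - 30*D) = 3693 - 30*D + D*(1 + D))
sqrt(R(-209, -9) + 461) = sqrt((3693 + (-9)**2 - 29*(-9)) + 461) = sqrt((3693 + 81 + 261) + 461) = sqrt(4035 + 461) = sqrt(4496) = 4*sqrt(281)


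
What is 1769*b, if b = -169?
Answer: -298961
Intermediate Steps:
1769*b = 1769*(-169) = -298961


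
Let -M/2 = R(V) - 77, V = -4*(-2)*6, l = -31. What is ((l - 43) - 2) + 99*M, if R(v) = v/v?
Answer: 14972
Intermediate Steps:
V = 48 (V = 8*6 = 48)
R(v) = 1
M = 152 (M = -2*(1 - 77) = -2*(-76) = 152)
((l - 43) - 2) + 99*M = ((-31 - 43) - 2) + 99*152 = (-74 - 2) + 15048 = -76 + 15048 = 14972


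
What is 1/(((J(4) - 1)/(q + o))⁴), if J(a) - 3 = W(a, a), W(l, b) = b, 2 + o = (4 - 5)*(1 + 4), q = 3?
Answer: 16/81 ≈ 0.19753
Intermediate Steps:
o = -7 (o = -2 + (4 - 5)*(1 + 4) = -2 - 1*5 = -2 - 5 = -7)
J(a) = 3 + a
1/(((J(4) - 1)/(q + o))⁴) = 1/((((3 + 4) - 1)/(3 - 7))⁴) = 1/(((7 - 1)/(-4))⁴) = 1/((6*(-¼))⁴) = 1/((-3/2)⁴) = 1/(81/16) = 16/81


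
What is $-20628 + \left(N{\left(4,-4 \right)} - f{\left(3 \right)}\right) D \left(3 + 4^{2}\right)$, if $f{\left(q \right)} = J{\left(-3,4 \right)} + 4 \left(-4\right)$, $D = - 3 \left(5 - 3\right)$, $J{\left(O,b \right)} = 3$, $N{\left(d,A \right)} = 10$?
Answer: $-23250$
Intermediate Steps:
$D = -6$ ($D = \left(-3\right) 2 = -6$)
$f{\left(q \right)} = -13$ ($f{\left(q \right)} = 3 + 4 \left(-4\right) = 3 - 16 = -13$)
$-20628 + \left(N{\left(4,-4 \right)} - f{\left(3 \right)}\right) D \left(3 + 4^{2}\right) = -20628 + \left(10 - -13\right) \left(- 6 \left(3 + 4^{2}\right)\right) = -20628 + \left(10 + 13\right) \left(- 6 \left(3 + 16\right)\right) = -20628 + 23 \left(\left(-6\right) 19\right) = -20628 + 23 \left(-114\right) = -20628 - 2622 = -23250$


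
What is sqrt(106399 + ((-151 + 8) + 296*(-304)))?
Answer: 12*sqrt(113) ≈ 127.56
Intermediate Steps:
sqrt(106399 + ((-151 + 8) + 296*(-304))) = sqrt(106399 + (-143 - 89984)) = sqrt(106399 - 90127) = sqrt(16272) = 12*sqrt(113)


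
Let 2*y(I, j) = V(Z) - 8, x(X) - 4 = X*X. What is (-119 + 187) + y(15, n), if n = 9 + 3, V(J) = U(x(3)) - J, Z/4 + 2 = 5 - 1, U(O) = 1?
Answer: 121/2 ≈ 60.500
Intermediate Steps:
x(X) = 4 + X² (x(X) = 4 + X*X = 4 + X²)
Z = 8 (Z = -8 + 4*(5 - 1) = -8 + 4*4 = -8 + 16 = 8)
V(J) = 1 - J
n = 12
y(I, j) = -15/2 (y(I, j) = ((1 - 1*8) - 8)/2 = ((1 - 8) - 8)/2 = (-7 - 8)/2 = (½)*(-15) = -15/2)
(-119 + 187) + y(15, n) = (-119 + 187) - 15/2 = 68 - 15/2 = 121/2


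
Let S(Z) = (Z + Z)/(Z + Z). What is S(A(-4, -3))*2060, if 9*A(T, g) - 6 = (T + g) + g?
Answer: 2060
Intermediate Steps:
A(T, g) = 2/3 + T/9 + 2*g/9 (A(T, g) = 2/3 + ((T + g) + g)/9 = 2/3 + (T + 2*g)/9 = 2/3 + (T/9 + 2*g/9) = 2/3 + T/9 + 2*g/9)
S(Z) = 1 (S(Z) = (2*Z)/((2*Z)) = (2*Z)*(1/(2*Z)) = 1)
S(A(-4, -3))*2060 = 1*2060 = 2060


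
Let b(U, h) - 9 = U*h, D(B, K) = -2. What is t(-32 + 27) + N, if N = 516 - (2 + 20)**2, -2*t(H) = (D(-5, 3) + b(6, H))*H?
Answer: -51/2 ≈ -25.500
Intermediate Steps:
b(U, h) = 9 + U*h
t(H) = -H*(7 + 6*H)/2 (t(H) = -(-2 + (9 + 6*H))*H/2 = -(7 + 6*H)*H/2 = -H*(7 + 6*H)/2)
N = 32 (N = 516 - 1*22**2 = 516 - 1*484 = 516 - 484 = 32)
t(-32 + 27) + N = -(-32 + 27)*(7 + 6*(-32 + 27))/2 + 32 = -1/2*(-5)*(7 + 6*(-5)) + 32 = -1/2*(-5)*(7 - 30) + 32 = -1/2*(-5)*(-23) + 32 = -115/2 + 32 = -51/2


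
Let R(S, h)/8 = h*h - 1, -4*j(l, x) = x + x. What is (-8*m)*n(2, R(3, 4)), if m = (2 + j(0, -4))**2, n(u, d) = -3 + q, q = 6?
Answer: -384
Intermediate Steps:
j(l, x) = -x/2 (j(l, x) = -(x + x)/4 = -x/2)
R(S, h) = -8 + 8*h**2 (R(S, h) = 8*(h*h - 1) = 8*(h**2 - 1) = 8*(-1 + h**2) = -8 + 8*h**2)
n(u, d) = 3 (n(u, d) = -3 + 6 = 3)
m = 16 (m = (2 - 1/2*(-4))**2 = (2 + 2)**2 = 4**2 = 16)
(-8*m)*n(2, R(3, 4)) = -8*16*3 = -128*3 = -384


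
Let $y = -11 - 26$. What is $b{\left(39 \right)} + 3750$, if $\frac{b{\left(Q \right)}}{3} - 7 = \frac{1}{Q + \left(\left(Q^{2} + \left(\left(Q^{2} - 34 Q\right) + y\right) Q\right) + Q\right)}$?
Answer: $\frac{9755578}{2587} \approx 3771.0$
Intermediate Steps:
$y = -37$ ($y = -11 - 26 = -37$)
$b{\left(Q \right)} = 21 + \frac{3}{Q^{2} + 2 Q + Q \left(-37 + Q^{2} - 34 Q\right)}$ ($b{\left(Q \right)} = 21 + \frac{3}{Q + \left(\left(Q^{2} + \left(\left(Q^{2} - 34 Q\right) - 37\right) Q\right) + Q\right)} = 21 + \frac{3}{Q + \left(\left(Q^{2} + \left(-37 + Q^{2} - 34 Q\right) Q\right) + Q\right)} = 21 + \frac{3}{Q + \left(\left(Q^{2} + Q \left(-37 + Q^{2} - 34 Q\right)\right) + Q\right)} = 21 + \frac{3}{Q + \left(Q + Q^{2} + Q \left(-37 + Q^{2} - 34 Q\right)\right)} = 21 + \frac{3}{Q^{2} + 2 Q + Q \left(-37 + Q^{2} - 34 Q\right)}$)
$b{\left(39 \right)} + 3750 = \frac{3 \left(1 - 9555 - 231 \cdot 39^{2} + 7 \cdot 39^{3}\right)}{39 \left(-35 + 39^{2} - 1287\right)} + 3750 = 3 \cdot \frac{1}{39} \frac{1}{-35 + 1521 - 1287} \left(1 - 9555 - 351351 + 7 \cdot 59319\right) + 3750 = 3 \cdot \frac{1}{39} \cdot \frac{1}{199} \left(1 - 9555 - 351351 + 415233\right) + 3750 = 3 \cdot \frac{1}{39} \cdot \frac{1}{199} \cdot 54328 + 3750 = \frac{54328}{2587} + 3750 = \frac{9755578}{2587}$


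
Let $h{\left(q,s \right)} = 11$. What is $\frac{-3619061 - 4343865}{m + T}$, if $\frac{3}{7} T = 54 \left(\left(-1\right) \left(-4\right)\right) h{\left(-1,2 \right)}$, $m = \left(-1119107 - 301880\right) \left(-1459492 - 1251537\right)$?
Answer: $- \frac{7962926}{3852336971167} \approx -2.067 \cdot 10^{-6}$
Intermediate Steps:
$m = 3852336965623$ ($m = \left(-1420987\right) \left(-2711029\right) = 3852336965623$)
$T = 5544$ ($T = \frac{7 \cdot 54 \left(\left(-1\right) \left(-4\right)\right) 11}{3} = \frac{7 \cdot 54 \cdot 4 \cdot 11}{3} = \frac{7 \cdot 216 \cdot 11}{3} = \frac{7}{3} \cdot 2376 = 5544$)
$\frac{-3619061 - 4343865}{m + T} = \frac{-3619061 - 4343865}{3852336965623 + 5544} = - \frac{7962926}{3852336971167}$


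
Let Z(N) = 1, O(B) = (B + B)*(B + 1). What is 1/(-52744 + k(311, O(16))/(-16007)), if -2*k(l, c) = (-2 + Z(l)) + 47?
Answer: -16007/844273185 ≈ -1.8960e-5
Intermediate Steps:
O(B) = 2*B*(1 + B) (O(B) = (2*B)*(1 + B) = 2*B*(1 + B))
k(l, c) = -23 (k(l, c) = -((-2 + 1) + 47)/2 = -(-1 + 47)/2 = -½*46 = -23)
1/(-52744 + k(311, O(16))/(-16007)) = 1/(-52744 - 23/(-16007)) = 1/(-52744 - 23*(-1/16007)) = 1/(-52744 + 23/16007) = 1/(-844273185/16007) = -16007/844273185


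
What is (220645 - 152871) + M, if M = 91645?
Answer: 159419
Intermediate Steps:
(220645 - 152871) + M = (220645 - 152871) + 91645 = 67774 + 91645 = 159419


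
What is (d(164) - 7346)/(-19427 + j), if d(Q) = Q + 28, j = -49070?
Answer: 7154/68497 ≈ 0.10444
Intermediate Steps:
d(Q) = 28 + Q
(d(164) - 7346)/(-19427 + j) = ((28 + 164) - 7346)/(-19427 - 49070) = (192 - 7346)/(-68497) = -7154*(-1/68497) = 7154/68497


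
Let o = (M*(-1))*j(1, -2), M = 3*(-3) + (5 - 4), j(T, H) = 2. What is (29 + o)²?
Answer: 2025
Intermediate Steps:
M = -8 (M = -9 + 1 = -8)
o = 16 (o = -8*(-1)*2 = 8*2 = 16)
(29 + o)² = (29 + 16)² = 45² = 2025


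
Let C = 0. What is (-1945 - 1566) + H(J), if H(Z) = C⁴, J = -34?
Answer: -3511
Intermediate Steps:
H(Z) = 0 (H(Z) = 0⁴ = 0)
(-1945 - 1566) + H(J) = (-1945 - 1566) + 0 = -3511 + 0 = -3511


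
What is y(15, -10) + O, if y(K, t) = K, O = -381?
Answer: -366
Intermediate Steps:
y(15, -10) + O = 15 - 381 = -366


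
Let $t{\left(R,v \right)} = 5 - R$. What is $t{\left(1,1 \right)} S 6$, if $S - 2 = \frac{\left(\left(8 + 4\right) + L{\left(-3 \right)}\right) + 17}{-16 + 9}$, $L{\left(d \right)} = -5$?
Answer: $- \frac{240}{7} \approx -34.286$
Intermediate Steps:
$S = - \frac{10}{7}$ ($S = 2 + \frac{\left(\left(8 + 4\right) - 5\right) + 17}{-16 + 9} = 2 + \frac{\left(12 - 5\right) + 17}{-7} = 2 + \left(7 + 17\right) \left(- \frac{1}{7}\right) = 2 + 24 \left(- \frac{1}{7}\right) = 2 - \frac{24}{7} = - \frac{10}{7} \approx -1.4286$)
$t{\left(1,1 \right)} S 6 = \left(5 - 1\right) \left(- \frac{10}{7}\right) 6 = 4 \left(- \frac{10}{7}\right) 6 = \left(- \frac{40}{7}\right) 6 = - \frac{240}{7}$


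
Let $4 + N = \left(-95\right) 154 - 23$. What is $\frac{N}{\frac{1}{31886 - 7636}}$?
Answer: $-355432250$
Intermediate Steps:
$N = -14657$ ($N = -4 - 14653 = -14657$)
$\frac{N}{\frac{1}{31886 - 7636}} = - \frac{14657}{\frac{1}{31886 - 7636}} = - \frac{14657}{\frac{1}{24250}} = - 14657 \frac{1}{\frac{1}{24250}} = \left(-14657\right) 24250 = -355432250$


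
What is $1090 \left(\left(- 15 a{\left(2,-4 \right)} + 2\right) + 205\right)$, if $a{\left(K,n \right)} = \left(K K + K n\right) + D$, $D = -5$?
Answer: $372780$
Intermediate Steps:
$a{\left(K,n \right)} = -5 + K^{2} + K n$ ($a{\left(K,n \right)} = \left(K K + K n\right) - 5 = \left(K^{2} + K n\right) - 5 = -5 + K^{2} + K n$)
$1090 \left(\left(- 15 a{\left(2,-4 \right)} + 2\right) + 205\right) = 1090 \left(\left(- 15 \left(-5 + 2^{2} + 2 \left(-4\right)\right) + 2\right) + 205\right) = 1090 \left(\left(- 15 \left(-5 + 4 - 8\right) + 2\right) + 205\right) = 1090 \left(\left(\left(-15\right) \left(-9\right) + 2\right) + 205\right) = 1090 \left(\left(135 + 2\right) + 205\right) = 1090 \left(137 + 205\right) = 1090 \cdot 342 = 372780$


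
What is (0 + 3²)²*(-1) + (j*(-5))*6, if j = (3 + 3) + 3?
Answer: -351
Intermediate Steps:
j = 9 (j = 6 + 3 = 9)
(0 + 3²)²*(-1) + (j*(-5))*6 = (0 + 3²)²*(-1) + (9*(-5))*6 = (0 + 9)²*(-1) - 45*6 = 9²*(-1) - 270 = 81*(-1) - 270 = -81 - 270 = -351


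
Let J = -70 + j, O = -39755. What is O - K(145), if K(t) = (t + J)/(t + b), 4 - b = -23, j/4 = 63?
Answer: -6838187/172 ≈ -39757.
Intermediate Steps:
j = 252 (j = 4*63 = 252)
b = 27 (b = 4 - 1*(-23) = 4 + 23 = 27)
J = 182 (J = -70 + 252 = 182)
K(t) = (182 + t)/(27 + t) (K(t) = (t + 182)/(t + 27) = (182 + t)/(27 + t))
O - K(145) = -39755 - (182 + 145)/(27 + 145) = -39755 - 327/172 = -6838187/172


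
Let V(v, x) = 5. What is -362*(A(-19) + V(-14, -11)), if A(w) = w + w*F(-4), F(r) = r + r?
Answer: -49956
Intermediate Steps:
F(r) = 2*r
A(w) = -7*w (A(w) = w + w*(2*(-4)) = w + w*(-8) = w - 8*w = -7*w)
-362*(A(-19) + V(-14, -11)) = -362*(-7*(-19) + 5) = -362*(133 + 5) = -362*138 = -49956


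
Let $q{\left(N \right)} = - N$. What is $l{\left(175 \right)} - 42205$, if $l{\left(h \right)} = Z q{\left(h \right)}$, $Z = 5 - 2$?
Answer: $-42730$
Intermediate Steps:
$Z = 3$ ($Z = 5 - 2 = 3$)
$l{\left(h \right)} = - 3 h$ ($l{\left(h \right)} = 3 \left(- h\right) = - 3 h$)
$l{\left(175 \right)} - 42205 = \left(-3\right) 175 - 42205 = -525 - 42205 = -42730$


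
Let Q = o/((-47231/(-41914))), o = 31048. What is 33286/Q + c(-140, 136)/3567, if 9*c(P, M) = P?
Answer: 25143967594859/20888553264408 ≈ 1.2037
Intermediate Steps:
c(P, M) = P/9
Q = 1301345872/47231 (Q = 31048/((-47231/(-41914))) = 31048/((-47231*(-1/41914))) = 31048/(47231/41914) = 31048*(41914/47231) = 1301345872/47231 ≈ 27553.)
33286/Q + c(-140, 136)/3567 = 33286/(1301345872/47231) + ((⅑)*(-140))/3567 = 33286*(47231/1301345872) - 140/9*1/3567 = 786065533/650672936 - 140/32103 = 25143967594859/20888553264408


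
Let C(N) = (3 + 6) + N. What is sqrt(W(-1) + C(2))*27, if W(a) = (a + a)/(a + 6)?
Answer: 27*sqrt(265)/5 ≈ 87.906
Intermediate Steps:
W(a) = 2*a/(6 + a) (W(a) = (2*a)/(6 + a) = 2*a/(6 + a))
C(N) = 9 + N
sqrt(W(-1) + C(2))*27 = sqrt(2*(-1)/(6 - 1) + (9 + 2))*27 = sqrt(2*(-1)/5 + 11)*27 = sqrt(2*(-1)*(1/5) + 11)*27 = sqrt(-2/5 + 11)*27 = sqrt(53/5)*27 = (sqrt(265)/5)*27 = 27*sqrt(265)/5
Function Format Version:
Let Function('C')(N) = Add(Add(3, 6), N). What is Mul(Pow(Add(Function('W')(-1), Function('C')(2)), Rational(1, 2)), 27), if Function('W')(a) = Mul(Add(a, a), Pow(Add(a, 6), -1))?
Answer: Mul(Rational(27, 5), Pow(265, Rational(1, 2))) ≈ 87.906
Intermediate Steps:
Function('W')(a) = Mul(2, a, Pow(Add(6, a), -1)) (Function('W')(a) = Mul(Mul(2, a), Pow(Add(6, a), -1)) = Mul(2, a, Pow(Add(6, a), -1)))
Function('C')(N) = Add(9, N)
Mul(Pow(Add(Function('W')(-1), Function('C')(2)), Rational(1, 2)), 27) = Mul(Pow(Add(Mul(2, -1, Pow(Add(6, -1), -1)), Add(9, 2)), Rational(1, 2)), 27) = Mul(Pow(Add(Mul(2, -1, Pow(5, -1)), 11), Rational(1, 2)), 27) = Mul(Pow(Add(Mul(2, -1, Rational(1, 5)), 11), Rational(1, 2)), 27) = Mul(Pow(Add(Rational(-2, 5), 11), Rational(1, 2)), 27) = Mul(Pow(Rational(53, 5), Rational(1, 2)), 27) = Mul(Mul(Rational(1, 5), Pow(265, Rational(1, 2))), 27) = Mul(Rational(27, 5), Pow(265, Rational(1, 2)))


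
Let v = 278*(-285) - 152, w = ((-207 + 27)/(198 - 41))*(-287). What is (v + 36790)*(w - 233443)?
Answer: 1558819965472/157 ≈ 9.9288e+9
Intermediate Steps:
w = 51660/157 (w = -180/157*(-287) = 51660/157 ≈ 329.04)
v = -79382 (v = -79230 - 152 = -79382)
(v + 36790)*(w - 233443) = (-79382 + 36790)*(51660/157 - 233443) = -42592*(-36598891/157) = 1558819965472/157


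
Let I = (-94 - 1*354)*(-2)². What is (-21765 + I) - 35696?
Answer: -59253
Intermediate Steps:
I = -1792 (I = (-94 - 354)*4 = -448*4 = -1792)
(-21765 + I) - 35696 = (-21765 - 1792) - 35696 = -23557 - 35696 = -59253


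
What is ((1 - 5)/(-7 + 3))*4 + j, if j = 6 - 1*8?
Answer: 2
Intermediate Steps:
j = -2 (j = 6 - 8 = -2)
((1 - 5)/(-7 + 3))*4 + j = ((1 - 5)/(-7 + 3))*4 - 2 = -4/(-4)*4 - 2 = -4*(-¼)*4 - 2 = 1*4 - 2 = 4 - 2 = 2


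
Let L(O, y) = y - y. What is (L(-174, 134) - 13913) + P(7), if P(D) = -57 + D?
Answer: -13963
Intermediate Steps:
L(O, y) = 0
(L(-174, 134) - 13913) + P(7) = (0 - 13913) + (-57 + 7) = -13913 - 50 = -13963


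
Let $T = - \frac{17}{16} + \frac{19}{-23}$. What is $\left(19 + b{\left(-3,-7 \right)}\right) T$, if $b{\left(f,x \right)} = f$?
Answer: $- \frac{695}{23} \approx -30.217$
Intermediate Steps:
$T = - \frac{695}{368}$ ($T = \left(-17\right) \frac{1}{16} + 19 \left(- \frac{1}{23}\right) = - \frac{17}{16} - \frac{19}{23} = - \frac{695}{368} \approx -1.8886$)
$\left(19 + b{\left(-3,-7 \right)}\right) T = \left(19 - 3\right) \left(- \frac{695}{368}\right) = 16 \left(- \frac{695}{368}\right) = - \frac{695}{23}$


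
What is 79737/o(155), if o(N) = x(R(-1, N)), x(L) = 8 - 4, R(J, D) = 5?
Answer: 79737/4 ≈ 19934.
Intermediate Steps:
x(L) = 4
o(N) = 4
79737/o(155) = 79737/4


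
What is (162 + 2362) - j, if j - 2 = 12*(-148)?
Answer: 4298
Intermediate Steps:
j = -1774 (j = 2 + 12*(-148) = 2 - 1776 = -1774)
(162 + 2362) - j = (162 + 2362) - 1*(-1774) = 2524 + 1774 = 4298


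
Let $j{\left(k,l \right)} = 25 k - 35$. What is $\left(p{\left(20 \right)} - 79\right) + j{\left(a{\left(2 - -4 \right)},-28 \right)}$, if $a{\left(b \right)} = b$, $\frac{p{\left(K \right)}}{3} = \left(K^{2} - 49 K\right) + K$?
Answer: $-1644$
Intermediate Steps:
$p{\left(K \right)} = - 144 K + 3 K^{2}$ ($p{\left(K \right)} = 3 \left(\left(K^{2} - 49 K\right) + K\right) = 3 \left(K^{2} - 48 K\right) = - 144 K + 3 K^{2}$)
$j{\left(k,l \right)} = -35 + 25 k$
$\left(p{\left(20 \right)} - 79\right) + j{\left(a{\left(2 - -4 \right)},-28 \right)} = \left(3 \cdot 20 \left(-48 + 20\right) - 79\right) - \left(35 - 25 \left(2 - -4\right)\right) = \left(3 \cdot 20 \left(-28\right) - 79\right) - \left(35 - 25 \left(2 + 4\right)\right) = \left(-1680 - 79\right) + \left(-35 + 25 \cdot 6\right) = -1759 + \left(-35 + 150\right) = -1759 + 115 = -1644$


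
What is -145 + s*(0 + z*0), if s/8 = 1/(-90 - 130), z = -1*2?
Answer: -145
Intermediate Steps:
z = -2
s = -2/55 (s = 8/(-90 - 130) = 8/(-220) = 8*(-1/220) = -2/55 ≈ -0.036364)
-145 + s*(0 + z*0) = -145 - 2*(0 - 2*0)/55 = -145 - 2*(0 + 0)/55 = -145 - 2/55*0 = -145 + 0 = -145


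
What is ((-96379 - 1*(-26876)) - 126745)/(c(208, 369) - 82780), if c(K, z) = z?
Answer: 196248/82411 ≈ 2.3813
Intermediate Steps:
((-96379 - 1*(-26876)) - 126745)/(c(208, 369) - 82780) = ((-96379 - 1*(-26876)) - 126745)/(369 - 82780) = ((-96379 + 26876) - 126745)/(-82411) = (-69503 - 126745)*(-1/82411) = -196248*(-1/82411) = 196248/82411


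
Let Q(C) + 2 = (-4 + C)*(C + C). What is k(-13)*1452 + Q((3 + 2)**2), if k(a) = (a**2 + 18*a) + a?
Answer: -112208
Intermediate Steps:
k(a) = a**2 + 19*a
Q(C) = -2 + 2*C*(-4 + C) (Q(C) = -2 + (-4 + C)*(C + C) = -2 + (-4 + C)*(2*C) = -2 + 2*C*(-4 + C))
k(-13)*1452 + Q((3 + 2)**2) = -13*(19 - 13)*1452 + (-2 - 8*(3 + 2)**2 + 2*((3 + 2)**2)**2) = -13*6*1452 + (-2 - 8*5**2 + 2*(5**2)**2) = -78*1452 + (-2 - 8*25 + 2*25**2) = -113256 + (-2 - 200 + 2*625) = -113256 + (-2 - 200 + 1250) = -113256 + 1048 = -112208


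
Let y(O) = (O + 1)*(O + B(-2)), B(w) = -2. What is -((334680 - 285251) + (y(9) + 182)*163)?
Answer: -90505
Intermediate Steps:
y(O) = (1 + O)*(-2 + O) (y(O) = (O + 1)*(O - 2) = (1 + O)*(-2 + O))
-((334680 - 285251) + (y(9) + 182)*163) = -((334680 - 285251) + ((-2 + 9² - 1*9) + 182)*163) = -(49429 + ((-2 + 81 - 9) + 182)*163) = -(49429 + (70 + 182)*163) = -(49429 + 252*163) = -(49429 + 41076) = -1*90505 = -90505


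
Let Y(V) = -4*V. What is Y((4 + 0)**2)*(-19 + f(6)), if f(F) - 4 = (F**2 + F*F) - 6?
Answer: -3264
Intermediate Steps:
f(F) = -2 + 2*F**2 (f(F) = 4 + ((F**2 + F*F) - 6) = 4 + ((F**2 + F**2) - 6) = 4 + (2*F**2 - 6) = 4 + (-6 + 2*F**2) = -2 + 2*F**2)
Y((4 + 0)**2)*(-19 + f(6)) = (-4*(4 + 0)**2)*(-19 + (-2 + 2*6**2)) = (-4*4**2)*(-19 + (-2 + 2*36)) = (-4*16)*(-19 + (-2 + 72)) = -64*(-19 + 70) = -64*51 = -3264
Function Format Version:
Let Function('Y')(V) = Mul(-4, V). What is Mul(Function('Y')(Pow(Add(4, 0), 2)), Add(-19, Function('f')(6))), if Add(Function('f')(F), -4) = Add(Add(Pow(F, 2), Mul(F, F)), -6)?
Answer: -3264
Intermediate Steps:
Function('f')(F) = Add(-2, Mul(2, Pow(F, 2))) (Function('f')(F) = Add(4, Add(Add(Pow(F, 2), Mul(F, F)), -6)) = Add(4, Add(Add(Pow(F, 2), Pow(F, 2)), -6)) = Add(4, Add(Mul(2, Pow(F, 2)), -6)) = Add(4, Add(-6, Mul(2, Pow(F, 2)))) = Add(-2, Mul(2, Pow(F, 2))))
Mul(Function('Y')(Pow(Add(4, 0), 2)), Add(-19, Function('f')(6))) = Mul(Mul(-4, Pow(Add(4, 0), 2)), Add(-19, Add(-2, Mul(2, Pow(6, 2))))) = Mul(Mul(-4, Pow(4, 2)), Add(-19, Add(-2, Mul(2, 36)))) = Mul(Mul(-4, 16), Add(-19, Add(-2, 72))) = Mul(-64, Add(-19, 70)) = Mul(-64, 51) = -3264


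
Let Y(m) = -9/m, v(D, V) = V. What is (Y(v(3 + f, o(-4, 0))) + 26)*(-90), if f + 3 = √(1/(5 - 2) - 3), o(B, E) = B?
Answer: -5085/2 ≈ -2542.5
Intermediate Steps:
f = -3 + 2*I*√6/3 (f = -3 + √(1/(5 - 2) - 3) = -3 + √(1/3 - 3) = -3 + √(⅓ - 3) = -3 + √(-8/3) = -3 + 2*I*√6/3 ≈ -3.0 + 1.633*I)
(Y(v(3 + f, o(-4, 0))) + 26)*(-90) = (-9/(-4) + 26)*(-90) = (-9*(-¼) + 26)*(-90) = (9/4 + 26)*(-90) = (113/4)*(-90) = -5085/2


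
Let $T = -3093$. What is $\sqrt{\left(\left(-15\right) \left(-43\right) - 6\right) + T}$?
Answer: $i \sqrt{2454} \approx 49.538 i$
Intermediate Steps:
$\sqrt{\left(\left(-15\right) \left(-43\right) - 6\right) + T} = \sqrt{\left(\left(-15\right) \left(-43\right) - 6\right) - 3093} = \sqrt{\left(645 - 6\right) - 3093} = \sqrt{639 - 3093} = \sqrt{-2454} = i \sqrt{2454}$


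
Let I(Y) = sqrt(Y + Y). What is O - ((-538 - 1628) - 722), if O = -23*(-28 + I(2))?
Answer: 3486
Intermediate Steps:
I(Y) = sqrt(2)*sqrt(Y) (I(Y) = sqrt(2*Y) = sqrt(2)*sqrt(Y))
O = 598 (O = -23*(-28 + sqrt(2)*sqrt(2)) = -23*(-28 + 2) = -23*(-26) = 598)
O - ((-538 - 1628) - 722) = 598 - ((-538 - 1628) - 722) = 598 - (-2166 - 722) = 598 - 1*(-2888) = 598 + 2888 = 3486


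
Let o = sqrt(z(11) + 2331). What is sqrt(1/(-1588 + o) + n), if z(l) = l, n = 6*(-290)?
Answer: sqrt(-2763121 + 1740*sqrt(2342))/sqrt(1588 - sqrt(2342)) ≈ 41.713*I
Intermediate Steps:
n = -1740
o = sqrt(2342) (o = sqrt(11 + 2331) = sqrt(2342) ≈ 48.394)
sqrt(1/(-1588 + o) + n) = sqrt(1/(-1588 + sqrt(2342)) - 1740) = sqrt(-1740 + 1/(-1588 + sqrt(2342)))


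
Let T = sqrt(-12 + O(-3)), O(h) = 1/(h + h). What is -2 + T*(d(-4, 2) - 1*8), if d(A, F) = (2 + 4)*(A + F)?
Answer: -2 - 10*I*sqrt(438)/3 ≈ -2.0 - 69.761*I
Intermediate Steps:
d(A, F) = 6*A + 6*F (d(A, F) = 6*(A + F) = 6*A + 6*F)
O(h) = 1/(2*h)
T = I*sqrt(438)/6 (T = sqrt(-12 + (1/2)/(-3)) = sqrt(-12 + (1/2)*(-1/3)) = sqrt(-12 - 1/6) = sqrt(-73/6) = I*sqrt(438)/6 ≈ 3.4881*I)
-2 + T*(d(-4, 2) - 1*8) = -2 + (I*sqrt(438)/6)*((6*(-4) + 6*2) - 1*8) = -2 + (I*sqrt(438)/6)*((-24 + 12) - 8) = -2 + (I*sqrt(438)/6)*(-12 - 8) = -2 + (I*sqrt(438)/6)*(-20) = -2 - 10*I*sqrt(438)/3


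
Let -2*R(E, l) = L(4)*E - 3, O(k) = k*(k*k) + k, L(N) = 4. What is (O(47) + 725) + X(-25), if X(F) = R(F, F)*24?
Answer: 105831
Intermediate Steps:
O(k) = k + k³ (O(k) = k*k² + k = k³ + k = k + k³)
R(E, l) = 3/2 - 2*E (R(E, l) = -(4*E - 3)/2 = -(-3 + 4*E)/2 = 3/2 - 2*E)
X(F) = 36 - 48*F (X(F) = (3/2 - 2*F)*24 = 36 - 48*F)
(O(47) + 725) + X(-25) = ((47 + 47³) + 725) + (36 - 48*(-25)) = ((47 + 103823) + 725) + (36 + 1200) = (103870 + 725) + 1236 = 104595 + 1236 = 105831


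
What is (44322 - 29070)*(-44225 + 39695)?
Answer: -69091560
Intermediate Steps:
(44322 - 29070)*(-44225 + 39695) = 15252*(-4530) = -69091560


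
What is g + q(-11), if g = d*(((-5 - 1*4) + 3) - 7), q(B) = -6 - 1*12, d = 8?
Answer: -122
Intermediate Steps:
q(B) = -18 (q(B) = -6 - 12 = -18)
g = -104 (g = 8*(((-5 - 1*4) + 3) - 7) = 8*(((-5 - 4) + 3) - 7) = 8*((-9 + 3) - 7) = 8*(-6 - 7) = 8*(-13) = -104)
g + q(-11) = -104 - 18 = -122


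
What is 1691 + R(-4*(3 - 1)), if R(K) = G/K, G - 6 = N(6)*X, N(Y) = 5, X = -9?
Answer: 13567/8 ≈ 1695.9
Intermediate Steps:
G = -39 (G = 6 + 5*(-9) = 6 - 45 = -39)
R(K) = -39/K
1691 + R(-4*(3 - 1)) = 1691 - 39*(-1/(4*(3 - 1))) = 1691 - 39/((-4*2)) = 1691 - 39/(-8) = 1691 - 39*(-⅛) = 1691 + 39/8 = 13567/8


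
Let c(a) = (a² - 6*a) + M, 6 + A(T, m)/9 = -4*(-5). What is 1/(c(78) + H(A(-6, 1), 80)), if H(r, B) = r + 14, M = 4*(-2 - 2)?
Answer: 1/5740 ≈ 0.00017422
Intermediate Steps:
A(T, m) = 126 (A(T, m) = -54 + 9*(-4*(-5)) = -54 + 9*20 = -54 + 180 = 126)
M = -16 (M = 4*(-4) = -16)
H(r, B) = 14 + r
c(a) = -16 + a² - 6*a (c(a) = (a² - 6*a) - 16 = -16 + a² - 6*a)
1/(c(78) + H(A(-6, 1), 80)) = 1/((-16 + 78² - 6*78) + (14 + 126)) = 1/((-16 + 6084 - 468) + 140) = 1/(5600 + 140) = 1/5740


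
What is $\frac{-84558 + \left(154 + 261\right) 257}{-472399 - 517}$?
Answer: $- \frac{22097}{472916} \approx -0.046725$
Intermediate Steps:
$\frac{-84558 + \left(154 + 261\right) 257}{-472399 - 517} = \frac{-84558 + 415 \cdot 257}{-472916} = \left(-84558 + 106655\right) \left(- \frac{1}{472916}\right) = 22097 \left(- \frac{1}{472916}\right) = - \frac{22097}{472916}$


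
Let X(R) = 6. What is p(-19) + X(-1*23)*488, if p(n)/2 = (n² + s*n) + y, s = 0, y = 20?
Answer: 3690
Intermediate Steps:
p(n) = 40 + 2*n² (p(n) = 2*((n² + 0*n) + 20) = 2*((n² + 0) + 20) = 2*(n² + 20) = 2*(20 + n²) = 40 + 2*n²)
p(-19) + X(-1*23)*488 = (40 + 2*(-19)²) + 6*488 = (40 + 2*361) + 2928 = (40 + 722) + 2928 = 762 + 2928 = 3690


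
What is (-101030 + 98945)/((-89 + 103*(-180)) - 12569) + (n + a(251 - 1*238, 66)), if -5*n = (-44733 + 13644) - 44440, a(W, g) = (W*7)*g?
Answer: 3293240107/155990 ≈ 21112.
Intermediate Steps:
a(W, g) = 7*W*g (a(W, g) = (7*W)*g = 7*W*g)
n = 75529/5 (n = -((-44733 + 13644) - 44440)/5 = -(-31089 - 44440)/5 = -⅕*(-75529) = 75529/5 ≈ 15106.)
(-101030 + 98945)/((-89 + 103*(-180)) - 12569) + (n + a(251 - 1*238, 66)) = (-101030 + 98945)/((-89 + 103*(-180)) - 12569) + (75529/5 + 7*(251 - 1*238)*66) = -2085/((-89 - 18540) - 12569) + (75529/5 + 7*(251 - 238)*66) = -2085/(-18629 - 12569) + (75529/5 + 7*13*66) = -2085/(-31198) + (75529/5 + 6006) = -2085*(-1/31198) + 105559/5 = 2085/31198 + 105559/5 = 3293240107/155990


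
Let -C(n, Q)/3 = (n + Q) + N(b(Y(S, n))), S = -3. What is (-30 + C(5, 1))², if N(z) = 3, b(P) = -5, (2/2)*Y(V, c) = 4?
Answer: 3249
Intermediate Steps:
Y(V, c) = 4
C(n, Q) = -9 - 3*Q - 3*n (C(n, Q) = -3*((n + Q) + 3) = -3*((Q + n) + 3) = -3*(3 + Q + n) = -9 - 3*Q - 3*n)
(-30 + C(5, 1))² = (-30 + (-9 - 3*1 - 3*5))² = (-30 + (-9 - 3 - 15))² = (-30 - 27)² = (-57)² = 3249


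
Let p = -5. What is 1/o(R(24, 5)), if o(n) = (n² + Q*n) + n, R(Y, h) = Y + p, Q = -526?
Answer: -1/9614 ≈ -0.00010401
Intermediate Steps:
R(Y, h) = -5 + Y (R(Y, h) = Y - 5 = -5 + Y)
o(n) = n² - 525*n (o(n) = (n² - 526*n) + n = n² - 525*n)
1/o(R(24, 5)) = 1/((-5 + 24)*(-525 + (-5 + 24))) = 1/(19*(-525 + 19)) = 1/(19*(-506)) = 1/(-9614) = -1/9614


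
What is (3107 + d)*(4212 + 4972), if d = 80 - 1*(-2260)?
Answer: 50025248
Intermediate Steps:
d = 2340 (d = 80 + 2260 = 2340)
(3107 + d)*(4212 + 4972) = (3107 + 2340)*(4212 + 4972) = 5447*9184 = 50025248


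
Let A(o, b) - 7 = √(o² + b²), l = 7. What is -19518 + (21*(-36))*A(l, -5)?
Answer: -24810 - 756*√74 ≈ -31313.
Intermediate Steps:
A(o, b) = 7 + √(b² + o²) (A(o, b) = 7 + √(o² + b²) = 7 + √(b² + o²))
-19518 + (21*(-36))*A(l, -5) = -19518 + (21*(-36))*(7 + √((-5)² + 7²)) = -19518 - 756*(7 + √(25 + 49)) = -19518 - 756*(7 + √74) = -19518 + (-5292 - 756*√74) = -24810 - 756*√74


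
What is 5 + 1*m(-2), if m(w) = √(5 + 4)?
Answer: 8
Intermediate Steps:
m(w) = 3 (m(w) = √9 = 3)
5 + 1*m(-2) = 5 + 1*3 = 5 + 3 = 8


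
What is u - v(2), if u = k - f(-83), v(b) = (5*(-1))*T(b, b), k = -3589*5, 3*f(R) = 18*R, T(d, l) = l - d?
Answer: -17447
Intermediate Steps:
f(R) = 6*R (f(R) = (18*R)/3 = 6*R)
k = -17945
v(b) = 0 (v(b) = (5*(-1))*(b - b) = -5*0 = 0)
u = -17447 (u = -17945 - 6*(-83) = -17945 - 1*(-498) = -17945 + 498 = -17447)
u - v(2) = -17447 - 1*0 = -17447 + 0 = -17447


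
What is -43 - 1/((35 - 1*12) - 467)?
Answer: -19091/444 ≈ -42.998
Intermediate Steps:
-43 - 1/((35 - 1*12) - 467) = -43 - 1/((35 - 12) - 467) = -43 - 1/(23 - 467) = -43 - 1/(-444) = -43 - 1*(-1/444) = -43 + 1/444 = -19091/444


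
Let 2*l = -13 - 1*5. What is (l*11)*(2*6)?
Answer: -1188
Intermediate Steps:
l = -9 (l = (-13 - 1*5)/2 = (-13 - 5)/2 = (½)*(-18) = -9)
(l*11)*(2*6) = (-9*11)*(2*6) = -99*12 = -1188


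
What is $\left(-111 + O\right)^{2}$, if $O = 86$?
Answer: $625$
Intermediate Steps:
$\left(-111 + O\right)^{2} = \left(-111 + 86\right)^{2} = \left(-25\right)^{2} = 625$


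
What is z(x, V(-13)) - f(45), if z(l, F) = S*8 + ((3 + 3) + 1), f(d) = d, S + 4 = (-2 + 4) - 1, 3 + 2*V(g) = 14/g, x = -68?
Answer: -62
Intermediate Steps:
V(g) = -3/2 + 7/g (V(g) = -3/2 + (14/g)/2 = -3/2 + 7/g)
S = -3 (S = -4 + ((-2 + 4) - 1) = -4 + (2 - 1) = -4 + 1 = -3)
z(l, F) = -17 (z(l, F) = -3*8 + ((3 + 3) + 1) = -24 + (6 + 1) = -24 + 7 = -17)
z(x, V(-13)) - f(45) = -17 - 1*45 = -17 - 45 = -62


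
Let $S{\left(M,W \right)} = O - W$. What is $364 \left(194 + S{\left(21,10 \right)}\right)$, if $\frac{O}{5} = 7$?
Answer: $79716$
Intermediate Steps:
$O = 35$ ($O = 5 \cdot 7 = 35$)
$S{\left(M,W \right)} = 35 - W$
$364 \left(194 + S{\left(21,10 \right)}\right) = 364 \left(194 + \left(35 - 10\right)\right) = 364 \left(194 + 25\right) = 364 \cdot 219 = 79716$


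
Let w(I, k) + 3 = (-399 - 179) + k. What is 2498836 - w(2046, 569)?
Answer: 2498848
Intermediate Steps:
w(I, k) = -581 + k (w(I, k) = -3 + ((-399 - 179) + k) = -3 + (-578 + k) = -581 + k)
2498836 - w(2046, 569) = 2498836 - (-581 + 569) = 2498836 - 1*(-12) = 2498836 + 12 = 2498848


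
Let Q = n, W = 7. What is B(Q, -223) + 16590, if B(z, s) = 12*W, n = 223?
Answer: 16674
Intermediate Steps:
Q = 223
B(z, s) = 84 (B(z, s) = 12*7 = 84)
B(Q, -223) + 16590 = 84 + 16590 = 16674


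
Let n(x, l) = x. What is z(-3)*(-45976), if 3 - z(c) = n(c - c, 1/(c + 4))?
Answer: -137928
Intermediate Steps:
z(c) = 3 (z(c) = 3 - (c - c) = 3 - 1*0 = 3 + 0 = 3)
z(-3)*(-45976) = 3*(-45976) = -137928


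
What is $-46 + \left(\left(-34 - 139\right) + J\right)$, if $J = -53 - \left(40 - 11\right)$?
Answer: $-301$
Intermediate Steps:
$J = -82$ ($J = -53 - 29 = -82$)
$-46 + \left(\left(-34 - 139\right) + J\right) = -46 - 255 = -301$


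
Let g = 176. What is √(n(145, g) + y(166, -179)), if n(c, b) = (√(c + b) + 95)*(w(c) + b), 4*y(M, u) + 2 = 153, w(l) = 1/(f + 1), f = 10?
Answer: √(8114931 + 85228*√321)/22 ≈ 141.14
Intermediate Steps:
w(l) = 1/11 (w(l) = 1/(10 + 1) = 1/11)
y(M, u) = 151/4 (y(M, u) = -½ + (¼)*153 = -½ + 153/4 = 151/4)
n(c, b) = (95 + √(b + c))*(1/11 + b) (n(c, b) = (√(c + b) + 95)*(1/11 + b) = (√(b + c) + 95)*(1/11 + b) = (95 + √(b + c))*(1/11 + b))
√(n(145, g) + y(166, -179)) = √((95/11 + 95*176 + √(176 + 145)/11 + 176*√(176 + 145)) + 151/4) = √((95/11 + 16720 + √321/11 + 176*√321) + 151/4) = √((184015/11 + 1937*√321/11) + 151/4) = √(737721/44 + 1937*√321/11)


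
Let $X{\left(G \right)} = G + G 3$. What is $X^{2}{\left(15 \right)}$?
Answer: $3600$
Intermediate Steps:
$X{\left(G \right)} = 4 G$ ($X{\left(G \right)} = G + 3 G = 4 G$)
$X^{2}{\left(15 \right)} = \left(4 \cdot 15\right)^{2} = 60^{2} = 3600$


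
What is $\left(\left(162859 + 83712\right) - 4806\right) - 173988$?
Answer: $67777$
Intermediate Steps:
$\left(\left(162859 + 83712\right) - 4806\right) - 173988 = \left(246571 - 4806\right) - 173988 = 241765 - 173988 = 67777$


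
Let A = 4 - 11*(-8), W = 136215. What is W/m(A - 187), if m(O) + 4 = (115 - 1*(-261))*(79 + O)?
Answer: -27243/1204 ≈ -22.627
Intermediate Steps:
A = 92 (A = 4 + 88 = 92)
m(O) = 29700 + 376*O (m(O) = -4 + (115 - 1*(-261))*(79 + O) = -4 + (115 + 261)*(79 + O) = -4 + 376*(79 + O) = -4 + (29704 + 376*O) = 29700 + 376*O)
W/m(A - 187) = 136215/(29700 + 376*(92 - 187)) = 136215/(29700 + 376*(-95)) = 136215/(29700 - 35720) = 136215/(-6020) = 136215*(-1/6020) = -27243/1204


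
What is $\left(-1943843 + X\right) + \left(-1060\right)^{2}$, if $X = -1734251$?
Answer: $-2554494$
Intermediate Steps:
$\left(-1943843 + X\right) + \left(-1060\right)^{2} = \left(-1943843 - 1734251\right) + \left(-1060\right)^{2} = -3678094 + 1123600 = -2554494$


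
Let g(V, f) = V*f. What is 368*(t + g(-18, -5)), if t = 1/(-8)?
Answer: 33074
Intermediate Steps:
t = -⅛ ≈ -0.12500
368*(t + g(-18, -5)) = 368*(-⅛ - 18*(-5)) = 368*(-⅛ + 90) = 368*(719/8) = 33074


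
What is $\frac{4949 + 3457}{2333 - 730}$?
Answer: $\frac{8406}{1603} \approx 5.2439$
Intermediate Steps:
$\frac{4949 + 3457}{2333 - 730} = \frac{8406}{1603}$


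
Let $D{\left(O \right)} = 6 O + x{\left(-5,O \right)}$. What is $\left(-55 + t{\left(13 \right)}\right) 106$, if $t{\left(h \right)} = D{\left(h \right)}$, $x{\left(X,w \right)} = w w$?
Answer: $20352$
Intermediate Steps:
$x{\left(X,w \right)} = w^{2}$
$D{\left(O \right)} = O^{2} + 6 O$ ($D{\left(O \right)} = 6 O + O^{2} = O^{2} + 6 O$)
$t{\left(h \right)} = h \left(6 + h\right)$
$\left(-55 + t{\left(13 \right)}\right) 106 = \left(-55 + 13 \left(6 + 13\right)\right) 106 = \left(-55 + 13 \cdot 19\right) 106 = \left(-55 + 247\right) 106 = 192 \cdot 106 = 20352$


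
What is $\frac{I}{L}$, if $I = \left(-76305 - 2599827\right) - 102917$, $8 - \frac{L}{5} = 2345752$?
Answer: $\frac{2779049}{11728720} \approx 0.23694$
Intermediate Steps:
$L = -11728720$ ($L = 40 - 11728760 = -11728720$)
$I = -2779049$ ($I = -2676132 - 102917 = -2779049$)
$\frac{I}{L} = - \frac{2779049}{-11728720} = \left(-2779049\right) \left(- \frac{1}{11728720}\right) = \frac{2779049}{11728720}$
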